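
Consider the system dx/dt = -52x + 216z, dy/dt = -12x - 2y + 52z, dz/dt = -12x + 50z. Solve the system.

x(t) = 9C_1e^(-4t) + 4C_3e^(2t), y(t) = 2C_1e^(-4t) + C_2e^(-2t) + C_3e^(2t), z(t) = 2C_1e^(-4t) + C_3e^(2t)

Coefficient matrix A = [[-52, 0, 216], [-12, -2, 52], [-12, 0, 50]].
det(A - λI) = 0 gives eigenvalues λ = -4, -2, 2.
For λ=-4: eigenvector (9,2,2).
For λ=-2: eigenvector (0,1,0).
For λ=2: eigenvector (4,1,1).
General solution: C_1e^(-4t)(9,2,2) + C_2e^(-2t)(0,1,0) + C_3e^(2t)(4,1,1).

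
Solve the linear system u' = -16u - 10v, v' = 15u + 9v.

Coefficient matrix A = [[-16, -10], [15, 9]].
Characteristic polynomial det(A - λI) = λ^2 + 7λ + 6 = 0.
Eigenvalues λ = -1, -6.
For λ=-1: (A-λI) row 1 is [-15, -10], so an eigenvector is (-2, 3).
For λ=-6: (A-λI) row 1 is [-10, -10], so an eigenvector is (-1, 1).
General solution: C_1e^(-t)(-2,3) + C_2e^(-6t)(-1,1).

u(t) = -2C_1e^(-t) - C_2e^(-6t), v(t) = 3C_1e^(-t) + C_2e^(-6t)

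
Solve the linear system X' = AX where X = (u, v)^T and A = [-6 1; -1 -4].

u(t) = -C_1e^(-5t) - C_2te^(-5t) - C_2e^(-5t), v(t) = -C_1e^(-5t) - C_2te^(-5t) - 2C_2e^(-5t)

Coefficient matrix A = [[-6, 1], [-1, -4]].
Characteristic polynomial det(A - λI) = λ^2 + 10λ + 25 = 0.
Single eigenvalue λ = -5 with algebraic multiplicity 2.
Eigenvector v = (-1,-1); generalized eigenvector w with (A-λI)w=v is (-1,-2).
General solution: e^(-5t)[C_1·v + C_2·(t·v + w)].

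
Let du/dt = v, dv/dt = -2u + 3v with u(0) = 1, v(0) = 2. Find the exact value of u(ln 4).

16

A = [[0,1],[-2,3]]; eigenvalues λ = 2, 1.
Eigenvectors: (-1,-2) for λ=2, (-1,-1) for λ=1.
From the initial condition, c_1 = -1, c_2 = 0.
u(ln 4) = (-1)(4^2)(-1) + (0)(4^1)(-1) = 16.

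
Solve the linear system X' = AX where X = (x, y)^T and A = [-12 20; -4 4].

Coefficient matrix A = [[-12, 20], [-4, 4]].
Characteristic polynomial det(A - λI) = λ^2 + 8λ + 32 = 0.
Eigenvalues λ = -4 ± 4i (complex conjugate pair).
For λ=-4+4i: an eigenvector is (1,0) - i(-2,-1) = (1 + 2i, 0 + i).
A real fundamental pair from Re and Im of e^((-4+4i)t)v: X_1 = e^(-4t)(cos(4t)·(1,0) + sin(4t)·(-2,-1)), X_2 = e^(-4t)(sin(4t)·(1,0) - cos(4t)·(-2,-1)).
General solution: K_1X_1 + K_2X_2.

x(t) = -2K_1e^(-4t)sin(4t) + K_1e^(-4t)cos(4t) + K_2e^(-4t)sin(4t) + 2K_2e^(-4t)cos(4t), y(t) = -K_1e^(-4t)sin(4t) + K_2e^(-4t)cos(4t)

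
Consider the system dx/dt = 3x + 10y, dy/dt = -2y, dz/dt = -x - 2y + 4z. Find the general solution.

x(t) = -2c_1e^(-2t) + c_2e^(3t), y(t) = c_1e^(-2t), z(t) = c_2e^(3t) + c_3e^(4t)

Coefficient matrix A = [[3, 10, 0], [0, -2, 0], [-1, -2, 4]].
det(A - λI) = 0 gives eigenvalues λ = -2, 3, 4.
For λ=-2: eigenvector (-2,1,0).
For λ=3: eigenvector (1,0,1).
For λ=4: eigenvector (0,0,1).
General solution: c_1e^(-2t)(-2,1,0) + c_2e^(3t)(1,0,1) + c_3e^(4t)(0,0,1).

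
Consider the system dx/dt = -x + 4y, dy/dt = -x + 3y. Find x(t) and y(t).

Coefficient matrix A = [[-1, 4], [-1, 3]].
Characteristic polynomial det(A - λI) = λ^2 - 2λ + 1 = 0.
Single eigenvalue λ = 1 with algebraic multiplicity 2.
Eigenvector v = (-2,-1); generalized eigenvector w with (A-λI)w=v is (3,1).
General solution: e^(t)[C_1·v + C_2·(t·v + w)].

x(t) = -2C_1e^(t) - 2C_2te^(t) + 3C_2e^(t), y(t) = -C_1e^(t) - C_2te^(t) + C_2e^(t)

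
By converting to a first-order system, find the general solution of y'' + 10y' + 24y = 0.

y(t) = c_1e^(-4t) + c_2e^(-6t)

Let x_1 = y, x_2 = y'. Then x_1' = x_2 and x_2' = -24x_1 - 10x_2.
A = [[0,1],[-24,-10]]; det(A-λI) = λ^2 + 10λ + 24.
Eigenvalues λ = -4, -6 with eigenvectors (1,-4), (1,-6).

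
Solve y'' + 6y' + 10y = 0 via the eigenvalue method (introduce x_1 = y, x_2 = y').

Let x_1 = y, x_2 = y'. Then x_1' = x_2 and x_2' = -10x_1 - 6x_2.
A = [[0,1],[-10,-6]]; det(A-λI) = λ^2 + 6λ + 10.
Eigenvalues λ = -3 ± i.

y(t) = c_1e^(-3t)cos(t) + c_2e^(-3t)sin(t)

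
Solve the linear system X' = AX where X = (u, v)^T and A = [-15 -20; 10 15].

Coefficient matrix A = [[-15, -20], [10, 15]].
Characteristic polynomial det(A - λI) = λ^2 - 25 = 0.
Eigenvalues λ = 5, -5.
For λ=5: (A-λI) row 1 is [-20, -20], so an eigenvector is (-1, 1).
For λ=-5: (A-λI) row 1 is [-10, -20], so an eigenvector is (-2, 1).
General solution: K_1e^(5t)(-1,1) + K_2e^(-5t)(-2,1).

u(t) = -K_1e^(5t) - 2K_2e^(-5t), v(t) = K_1e^(5t) + K_2e^(-5t)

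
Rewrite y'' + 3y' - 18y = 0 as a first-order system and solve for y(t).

y(t) = c_1e^(3t) + c_2e^(-6t)

Let x_1 = y, x_2 = y'. Then x_1' = x_2 and x_2' = 18x_1 - 3x_2.
A = [[0,1],[18,-3]]; det(A-λI) = λ^2 + 3λ - 18.
Eigenvalues λ = 3, -6 with eigenvectors (1,3), (1,-6).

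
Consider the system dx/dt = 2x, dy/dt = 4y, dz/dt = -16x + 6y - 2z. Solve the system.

Coefficient matrix A = [[2, 0, 0], [0, 4, 0], [-16, 6, -2]].
det(A - λI) = 0 gives eigenvalues λ = 2, 4, -2.
For λ=2: eigenvector (1,0,-4).
For λ=4: eigenvector (0,1,1).
For λ=-2: eigenvector (0,0,1).
General solution: c_1e^(2t)(1,0,-4) + c_2e^(4t)(0,1,1) + c_3e^(-2t)(0,0,1).

x(t) = c_1e^(2t), y(t) = c_2e^(4t), z(t) = -4c_1e^(2t) + c_2e^(4t) + c_3e^(-2t)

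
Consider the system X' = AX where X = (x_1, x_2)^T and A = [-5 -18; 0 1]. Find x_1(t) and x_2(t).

Coefficient matrix A = [[-5, -18], [0, 1]].
Characteristic polynomial det(A - λI) = λ^2 + 4λ - 5 = 0.
Eigenvalues λ = 1, -5.
For λ=1: (A-λI) row 1 is [-6, -18], so an eigenvector is (3, -1).
For λ=-5: (A-λI) row 1 is [0, -18], so an eigenvector is (-1, 0).
General solution: C_1e^(t)(3,-1) + C_2e^(-5t)(-1,0).

x_1(t) = 3C_1e^(t) - C_2e^(-5t), x_2(t) = -C_1e^(t)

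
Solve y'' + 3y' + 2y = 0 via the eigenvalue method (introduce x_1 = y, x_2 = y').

y(t) = K_1e^(-t) + K_2e^(-2t)

Let x_1 = y, x_2 = y'. Then x_1' = x_2 and x_2' = -2x_1 - 3x_2.
A = [[0,1],[-2,-3]]; det(A-λI) = λ^2 + 3λ + 2.
Eigenvalues λ = -1, -2 with eigenvectors (1,-1), (1,-2).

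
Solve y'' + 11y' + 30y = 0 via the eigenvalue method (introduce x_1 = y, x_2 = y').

Let x_1 = y, x_2 = y'. Then x_1' = x_2 and x_2' = -30x_1 - 11x_2.
A = [[0,1],[-30,-11]]; det(A-λI) = λ^2 + 11λ + 30.
Eigenvalues λ = -5, -6 with eigenvectors (1,-5), (1,-6).

y(t) = c_1e^(-5t) + c_2e^(-6t)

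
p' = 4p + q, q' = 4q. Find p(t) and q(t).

Coefficient matrix A = [[4, 1], [0, 4]].
Characteristic polynomial det(A - λI) = λ^2 - 8λ + 16 = 0.
Single eigenvalue λ = 4 with algebraic multiplicity 2.
Eigenvector v = (-1,0); generalized eigenvector w with (A-λI)w=v is (-3,-1).
General solution: e^(4t)[K_1·v + K_2·(t·v + w)].

p(t) = -K_1e^(4t) - K_2te^(4t) - 3K_2e^(4t), q(t) = -K_2e^(4t)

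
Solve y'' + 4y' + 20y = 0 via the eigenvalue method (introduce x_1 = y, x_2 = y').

Let x_1 = y, x_2 = y'. Then x_1' = x_2 and x_2' = -20x_1 - 4x_2.
A = [[0,1],[-20,-4]]; det(A-λI) = λ^2 + 4λ + 20.
Eigenvalues λ = -2 ± 4i.

y(t) = C_1e^(-2t)cos(4t) + C_2e^(-2t)sin(4t)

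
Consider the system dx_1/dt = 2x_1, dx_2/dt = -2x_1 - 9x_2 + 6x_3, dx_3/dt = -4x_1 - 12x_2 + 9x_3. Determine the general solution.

x_1(t) = K_1e^(2t), x_2(t) = 2K_1e^(2t) - K_2e^(3t) + K_3e^(-3t), x_3(t) = 4K_1e^(2t) - 2K_2e^(3t) + K_3e^(-3t)

Coefficient matrix A = [[2, 0, 0], [-2, -9, 6], [-4, -12, 9]].
det(A - λI) = 0 gives eigenvalues λ = 2, 3, -3.
For λ=2: eigenvector (1,2,4).
For λ=3: eigenvector (0,-1,-2).
For λ=-3: eigenvector (0,1,1).
General solution: K_1e^(2t)(1,2,4) + K_2e^(3t)(0,-1,-2) + K_3e^(-3t)(0,1,1).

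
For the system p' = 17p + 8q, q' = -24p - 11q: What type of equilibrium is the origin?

unstable node

A = [[17,8],[-24,-11]]; det(A-λI) = λ^2 - 6λ + 5.
λ = 1, 5: both positive.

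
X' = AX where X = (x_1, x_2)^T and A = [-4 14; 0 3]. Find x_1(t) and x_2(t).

Coefficient matrix A = [[-4, 14], [0, 3]].
Characteristic polynomial det(A - λI) = λ^2 + λ - 12 = 0.
Eigenvalues λ = -4, 3.
For λ=-4: (A-λI) row 1 is [0, 14], so an eigenvector is (1, 0).
For λ=3: (A-λI) row 1 is [-7, 14], so an eigenvector is (2, 1).
General solution: C_1e^(-4t)(1,0) + C_2e^(3t)(2,1).

x_1(t) = C_1e^(-4t) + 2C_2e^(3t), x_2(t) = C_2e^(3t)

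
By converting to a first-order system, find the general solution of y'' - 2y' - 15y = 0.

Let x_1 = y, x_2 = y'. Then x_1' = x_2 and x_2' = 15x_1 + 2x_2.
A = [[0,1],[15,2]]; det(A-λI) = λ^2 - 2λ - 15.
Eigenvalues λ = -3, 5 with eigenvectors (1,-3), (1,5).

y(t) = C_1e^(-3t) + C_2e^(5t)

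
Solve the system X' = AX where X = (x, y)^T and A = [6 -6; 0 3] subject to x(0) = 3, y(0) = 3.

Coefficient matrix A = [[6, -6], [0, 3]].
Characteristic polynomial det(A - λI) = λ^2 - 9λ + 18 = 0.
Eigenvalues λ = 6, 3.
For λ=6: (A-λI) row 1 is [0, -6], so an eigenvector is (1, 0).
For λ=3: (A-λI) row 1 is [3, -6], so an eigenvector is (2, 1).
General solution: K_1e^(6t)(1,0) + K_2e^(3t)(2,1).
Applying x(0)=3, y(0)=3 gives K_1=-3, K_2=3.

x(t) = -3e^(6t) + 6e^(3t), y(t) = 3e^(3t)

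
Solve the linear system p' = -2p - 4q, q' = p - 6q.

p(t) = -2c_1e^(-4t) - 2c_2te^(-4t) - 3c_2e^(-4t), q(t) = -c_1e^(-4t) - c_2te^(-4t) - c_2e^(-4t)

Coefficient matrix A = [[-2, -4], [1, -6]].
Characteristic polynomial det(A - λI) = λ^2 + 8λ + 16 = 0.
Single eigenvalue λ = -4 with algebraic multiplicity 2.
Eigenvector v = (-2,-1); generalized eigenvector w with (A-λI)w=v is (-3,-1).
General solution: e^(-4t)[c_1·v + c_2·(t·v + w)].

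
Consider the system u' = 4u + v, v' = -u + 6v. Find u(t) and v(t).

u(t) = -c_1e^(5t) - c_2te^(5t) - 2c_2e^(5t), v(t) = -c_1e^(5t) - c_2te^(5t) - 3c_2e^(5t)

Coefficient matrix A = [[4, 1], [-1, 6]].
Characteristic polynomial det(A - λI) = λ^2 - 10λ + 25 = 0.
Single eigenvalue λ = 5 with algebraic multiplicity 2.
Eigenvector v = (-1,-1); generalized eigenvector w with (A-λI)w=v is (-2,-3).
General solution: e^(5t)[c_1·v + c_2·(t·v + w)].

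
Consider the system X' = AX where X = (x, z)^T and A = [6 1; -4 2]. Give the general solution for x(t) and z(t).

Coefficient matrix A = [[6, 1], [-4, 2]].
Characteristic polynomial det(A - λI) = λ^2 - 8λ + 16 = 0.
Single eigenvalue λ = 4 with algebraic multiplicity 2.
Eigenvector v = (1,-2); generalized eigenvector w with (A-λI)w=v is (2,-3).
General solution: e^(4t)[C_1·v + C_2·(t·v + w)].

x(t) = C_1e^(4t) + C_2te^(4t) + 2C_2e^(4t), z(t) = -2C_1e^(4t) - 2C_2te^(4t) - 3C_2e^(4t)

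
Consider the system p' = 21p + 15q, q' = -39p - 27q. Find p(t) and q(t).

Coefficient matrix A = [[21, 15], [-39, -27]].
Characteristic polynomial det(A - λI) = λ^2 + 6λ + 18 = 0.
Eigenvalues λ = -3 ± 3i (complex conjugate pair).
For λ=-3+3i: an eigenvector is (-1,2) - i(2,-3) = (-1 - 2i, 2 + 3i).
A real fundamental pair from Re and Im of e^((-3+3i)t)v: X_1 = e^(-3t)(cos(3t)·(-1,2) + sin(3t)·(2,-3)), X_2 = e^(-3t)(sin(3t)·(-1,2) - cos(3t)·(2,-3)).
General solution: c_1X_1 + c_2X_2.

p(t) = 2c_1e^(-3t)sin(3t) - c_1e^(-3t)cos(3t) - c_2e^(-3t)sin(3t) - 2c_2e^(-3t)cos(3t), q(t) = -3c_1e^(-3t)sin(3t) + 2c_1e^(-3t)cos(3t) + 2c_2e^(-3t)sin(3t) + 3c_2e^(-3t)cos(3t)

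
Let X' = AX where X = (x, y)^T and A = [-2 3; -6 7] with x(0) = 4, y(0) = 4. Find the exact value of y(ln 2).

8

A = [[-2,3],[-6,7]]; eigenvalues λ = 4, 1.
Eigenvectors: (1,2) for λ=4, (-1,-1) for λ=1.
From the initial condition, c_1 = 0, c_2 = -4.
y(ln 2) = (0)(2^4)(2) + (-4)(2^1)(-1) = 8.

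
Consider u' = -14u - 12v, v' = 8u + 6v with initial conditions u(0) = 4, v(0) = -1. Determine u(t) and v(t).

Coefficient matrix A = [[-14, -12], [8, 6]].
Characteristic polynomial det(A - λI) = λ^2 + 8λ + 12 = 0.
Eigenvalues λ = -2, -6.
For λ=-2: (A-λI) row 1 is [-12, -12], so an eigenvector is (-1, 1).
For λ=-6: (A-λI) row 1 is [-8, -12], so an eigenvector is (-3, 2).
General solution: K_1e^(-2t)(-1,1) + K_2e^(-6t)(-3,2).
Applying u(0)=4, v(0)=-1 gives K_1=5, K_2=-3.

u(t) = -5e^(-2t) + 9e^(-6t), v(t) = 5e^(-2t) - 6e^(-6t)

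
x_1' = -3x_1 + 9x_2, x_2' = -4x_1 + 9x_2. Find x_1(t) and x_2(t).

x_1(t) = 3c_1e^(3t) + 3c_2te^(3t) - 2c_2e^(3t), x_2(t) = 2c_1e^(3t) + 2c_2te^(3t) - c_2e^(3t)

Coefficient matrix A = [[-3, 9], [-4, 9]].
Characteristic polynomial det(A - λI) = λ^2 - 6λ + 9 = 0.
Single eigenvalue λ = 3 with algebraic multiplicity 2.
Eigenvector v = (3,2); generalized eigenvector w with (A-λI)w=v is (-2,-1).
General solution: e^(3t)[c_1·v + c_2·(t·v + w)].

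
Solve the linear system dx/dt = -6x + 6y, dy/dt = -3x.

Coefficient matrix A = [[-6, 6], [-3, 0]].
Characteristic polynomial det(A - λI) = λ^2 + 6λ + 18 = 0.
Eigenvalues λ = -3 ± 3i (complex conjugate pair).
For λ=-3+3i: an eigenvector is (-1,0) - i(1,1) = (-1 - i, 0 - i).
A real fundamental pair from Re and Im of e^((-3+3i)t)v: X_1 = e^(-3t)(cos(3t)·(-1,0) + sin(3t)·(1,1)), X_2 = e^(-3t)(sin(3t)·(-1,0) - cos(3t)·(1,1)).
General solution: C_1X_1 + C_2X_2.

x(t) = C_1e^(-3t)sin(3t) - C_1e^(-3t)cos(3t) - C_2e^(-3t)sin(3t) - C_2e^(-3t)cos(3t), y(t) = C_1e^(-3t)sin(3t) - C_2e^(-3t)cos(3t)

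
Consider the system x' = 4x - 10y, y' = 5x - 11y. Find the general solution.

x(t) = -C_1e^(-6t) + 2C_2e^(-t), y(t) = -C_1e^(-6t) + C_2e^(-t)

Coefficient matrix A = [[4, -10], [5, -11]].
Characteristic polynomial det(A - λI) = λ^2 + 7λ + 6 = 0.
Eigenvalues λ = -6, -1.
For λ=-6: (A-λI) row 1 is [10, -10], so an eigenvector is (-1, -1).
For λ=-1: (A-λI) row 1 is [5, -10], so an eigenvector is (2, 1).
General solution: C_1e^(-6t)(-1,-1) + C_2e^(-t)(2,1).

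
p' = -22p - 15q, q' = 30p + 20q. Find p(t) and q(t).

p(t) = -2c_1e^(-t)sin(3t) + c_1e^(-t)cos(3t) + c_2e^(-t)sin(3t) + 2c_2e^(-t)cos(3t), q(t) = 3c_1e^(-t)sin(3t) - c_1e^(-t)cos(3t) - c_2e^(-t)sin(3t) - 3c_2e^(-t)cos(3t)

Coefficient matrix A = [[-22, -15], [30, 20]].
Characteristic polynomial det(A - λI) = λ^2 + 2λ + 10 = 0.
Eigenvalues λ = -1 ± 3i (complex conjugate pair).
For λ=-1+3i: an eigenvector is (1,-1) - i(-2,3) = (1 + 2i, -1 - 3i).
A real fundamental pair from Re and Im of e^((-1+3i)t)v: X_1 = e^(-t)(cos(3t)·(1,-1) + sin(3t)·(-2,3)), X_2 = e^(-t)(sin(3t)·(1,-1) - cos(3t)·(-2,3)).
General solution: c_1X_1 + c_2X_2.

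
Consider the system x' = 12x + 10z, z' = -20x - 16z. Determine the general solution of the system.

Coefficient matrix A = [[12, 10], [-20, -16]].
Characteristic polynomial det(A - λI) = λ^2 + 4λ + 8 = 0.
Eigenvalues λ = -2 ± 2i (complex conjugate pair).
For λ=-2+2i: an eigenvector is (2,-3) - i(-1,1) = (2 + i, -3 - i).
A real fundamental pair from Re and Im of e^((-2+2i)t)v: X_1 = e^(-2t)(cos(2t)·(2,-3) + sin(2t)·(-1,1)), X_2 = e^(-2t)(sin(2t)·(2,-3) - cos(2t)·(-1,1)).
General solution: c_1X_1 + c_2X_2.

x(t) = -c_1e^(-2t)sin(2t) + 2c_1e^(-2t)cos(2t) + 2c_2e^(-2t)sin(2t) + c_2e^(-2t)cos(2t), z(t) = c_1e^(-2t)sin(2t) - 3c_1e^(-2t)cos(2t) - 3c_2e^(-2t)sin(2t) - c_2e^(-2t)cos(2t)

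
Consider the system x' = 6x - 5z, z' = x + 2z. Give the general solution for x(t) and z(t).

x(t) = -K_1e^(4t)sin(t) + 2K_1e^(4t)cos(t) + 2K_2e^(4t)sin(t) + K_2e^(4t)cos(t), z(t) = K_1e^(4t)cos(t) + K_2e^(4t)sin(t)

Coefficient matrix A = [[6, -5], [1, 2]].
Characteristic polynomial det(A - λI) = λ^2 - 8λ + 17 = 0.
Eigenvalues λ = 4 ± i (complex conjugate pair).
For λ=4+i: an eigenvector is (2,1) - i(-1,0) = (2 + i, 1).
A real fundamental pair from Re and Im of e^((4+i)t)v: X_1 = e^(4t)(cos(t)·(2,1) + sin(t)·(-1,0)), X_2 = e^(4t)(sin(t)·(2,1) - cos(t)·(-1,0)).
General solution: K_1X_1 + K_2X_2.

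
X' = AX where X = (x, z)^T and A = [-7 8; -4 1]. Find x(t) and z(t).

Coefficient matrix A = [[-7, 8], [-4, 1]].
Characteristic polynomial det(A - λI) = λ^2 + 6λ + 25 = 0.
Eigenvalues λ = -3 ± 4i (complex conjugate pair).
For λ=-3+4i: an eigenvector is (1,0) - i(-1,-1) = (1 + i, 0 + i).
A real fundamental pair from Re and Im of e^((-3+4i)t)v: X_1 = e^(-3t)(cos(4t)·(1,0) + sin(4t)·(-1,-1)), X_2 = e^(-3t)(sin(4t)·(1,0) - cos(4t)·(-1,-1)).
General solution: C_1X_1 + C_2X_2.

x(t) = -C_1e^(-3t)sin(4t) + C_1e^(-3t)cos(4t) + C_2e^(-3t)sin(4t) + C_2e^(-3t)cos(4t), z(t) = -C_1e^(-3t)sin(4t) + C_2e^(-3t)cos(4t)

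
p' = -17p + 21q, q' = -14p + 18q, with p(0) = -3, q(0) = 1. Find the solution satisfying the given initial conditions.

p(t) = 9e^(4t) - 12e^(-3t), q(t) = 9e^(4t) - 8e^(-3t)

Coefficient matrix A = [[-17, 21], [-14, 18]].
Characteristic polynomial det(A - λI) = λ^2 - λ - 12 = 0.
Eigenvalues λ = -3, 4.
For λ=-3: (A-λI) row 1 is [-14, 21], so an eigenvector is (3, 2).
For λ=4: (A-λI) row 1 is [-21, 21], so an eigenvector is (1, 1).
General solution: c_1e^(-3t)(3,2) + c_2e^(4t)(1,1).
Applying p(0)=-3, q(0)=1 gives c_1=-4, c_2=9.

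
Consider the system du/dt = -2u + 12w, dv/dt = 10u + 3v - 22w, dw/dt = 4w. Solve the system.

u(t) = 2C_1e^(4t) + C_3e^(-2t), v(t) = -2C_1e^(4t) + C_2e^(3t) - 2C_3e^(-2t), w(t) = C_1e^(4t)

Coefficient matrix A = [[-2, 0, 12], [10, 3, -22], [0, 0, 4]].
det(A - λI) = 0 gives eigenvalues λ = 4, 3, -2.
For λ=4: eigenvector (2,-2,1).
For λ=3: eigenvector (0,1,0).
For λ=-2: eigenvector (1,-2,0).
General solution: C_1e^(4t)(2,-2,1) + C_2e^(3t)(0,1,0) + C_3e^(-2t)(1,-2,0).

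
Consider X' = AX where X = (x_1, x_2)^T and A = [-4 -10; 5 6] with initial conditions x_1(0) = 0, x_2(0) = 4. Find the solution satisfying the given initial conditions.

x_1(t) = -8e^(t)sin(5t), x_2(t) = 4e^(t)sin(5t) + 4e^(t)cos(5t)

Coefficient matrix A = [[-4, -10], [5, 6]].
Characteristic polynomial det(A - λI) = λ^2 - 2λ + 26 = 0.
Eigenvalues λ = 1 ± 5i (complex conjugate pair).
For λ=1+5i: an eigenvector is (1,-1) - i(1,0) = (1 - i, -1).
A real fundamental pair from Re and Im of e^((1+5i)t)v: X_1 = e^(t)(cos(5t)·(1,-1) + sin(5t)·(1,0)), X_2 = e^(t)(sin(5t)·(1,-1) - cos(5t)·(1,0)).
General solution: c_1X_1 + c_2X_2.
Applying x_1(0)=0, x_2(0)=4 gives c_1=-4, c_2=-4.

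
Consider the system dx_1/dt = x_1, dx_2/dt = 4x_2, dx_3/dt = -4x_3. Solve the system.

Coefficient matrix A = [[1, 0, 0], [0, 4, 0], [0, 0, -4]].
det(A - λI) = 0 gives eigenvalues λ = 1, 4, -4.
For λ=1: eigenvector (1,0,0).
For λ=4: eigenvector (0,1,0).
For λ=-4: eigenvector (0,0,1).
General solution: C_1e^(t)(1,0,0) + C_2e^(4t)(0,1,0) + C_3e^(-4t)(0,0,1).

x_1(t) = C_1e^(t), x_2(t) = C_2e^(4t), x_3(t) = C_3e^(-4t)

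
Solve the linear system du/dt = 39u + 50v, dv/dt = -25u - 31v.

u(t) = -3K_1e^(4t)sin(5t) + K_1e^(4t)cos(5t) + K_2e^(4t)sin(5t) + 3K_2e^(4t)cos(5t), v(t) = 2K_1e^(4t)sin(5t) - K_1e^(4t)cos(5t) - K_2e^(4t)sin(5t) - 2K_2e^(4t)cos(5t)

Coefficient matrix A = [[39, 50], [-25, -31]].
Characteristic polynomial det(A - λI) = λ^2 - 8λ + 41 = 0.
Eigenvalues λ = 4 ± 5i (complex conjugate pair).
For λ=4+5i: an eigenvector is (1,-1) - i(-3,2) = (1 + 3i, -1 - 2i).
A real fundamental pair from Re and Im of e^((4+5i)t)v: X_1 = e^(4t)(cos(5t)·(1,-1) + sin(5t)·(-3,2)), X_2 = e^(4t)(sin(5t)·(1,-1) - cos(5t)·(-3,2)).
General solution: K_1X_1 + K_2X_2.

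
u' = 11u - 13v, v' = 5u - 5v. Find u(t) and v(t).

u(t) = 2K_1e^(3t)sin(t) - 3K_1e^(3t)cos(t) - 3K_2e^(3t)sin(t) - 2K_2e^(3t)cos(t), v(t) = K_1e^(3t)sin(t) - 2K_1e^(3t)cos(t) - 2K_2e^(3t)sin(t) - K_2e^(3t)cos(t)

Coefficient matrix A = [[11, -13], [5, -5]].
Characteristic polynomial det(A - λI) = λ^2 - 6λ + 10 = 0.
Eigenvalues λ = 3 ± i (complex conjugate pair).
For λ=3+i: an eigenvector is (-3,-2) - i(2,1) = (-3 - 2i, -2 - i).
A real fundamental pair from Re and Im of e^((3+i)t)v: X_1 = e^(3t)(cos(t)·(-3,-2) + sin(t)·(2,1)), X_2 = e^(3t)(sin(t)·(-3,-2) - cos(t)·(2,1)).
General solution: K_1X_1 + K_2X_2.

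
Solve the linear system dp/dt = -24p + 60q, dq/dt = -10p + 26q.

Coefficient matrix A = [[-24, 60], [-10, 26]].
Characteristic polynomial det(A - λI) = λ^2 - 2λ - 24 = 0.
Eigenvalues λ = -4, 6.
For λ=-4: (A-λI) row 1 is [-20, 60], so an eigenvector is (3, 1).
For λ=6: (A-λI) row 1 is [-30, 60], so an eigenvector is (2, 1).
General solution: K_1e^(-4t)(3,1) + K_2e^(6t)(2,1).

p(t) = 3K_1e^(-4t) + 2K_2e^(6t), q(t) = K_1e^(-4t) + K_2e^(6t)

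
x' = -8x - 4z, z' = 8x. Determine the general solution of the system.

Coefficient matrix A = [[-8, -4], [8, 0]].
Characteristic polynomial det(A - λI) = λ^2 + 8λ + 32 = 0.
Eigenvalues λ = -4 ± 4i (complex conjugate pair).
For λ=-4+4i: an eigenvector is (1,-1) - i(0,1) = (1, -1 - i).
A real fundamental pair from Re and Im of e^((-4+4i)t)v: X_1 = e^(-4t)(cos(4t)·(1,-1) + sin(4t)·(0,1)), X_2 = e^(-4t)(sin(4t)·(1,-1) - cos(4t)·(0,1)).
General solution: C_1X_1 + C_2X_2.

x(t) = C_1e^(-4t)cos(4t) + C_2e^(-4t)sin(4t), z(t) = C_1e^(-4t)sin(4t) - C_1e^(-4t)cos(4t) - C_2e^(-4t)sin(4t) - C_2e^(-4t)cos(4t)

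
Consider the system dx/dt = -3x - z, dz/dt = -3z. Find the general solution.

Coefficient matrix A = [[-3, -1], [0, -3]].
Characteristic polynomial det(A - λI) = λ^2 + 6λ + 9 = 0.
Single eigenvalue λ = -3 with algebraic multiplicity 2.
Eigenvector v = (-1,0); generalized eigenvector w with (A-λI)w=v is (-3,1).
General solution: e^(-3t)[K_1·v + K_2·(t·v + w)].

x(t) = -K_1e^(-3t) - K_2te^(-3t) - 3K_2e^(-3t), z(t) = K_2e^(-3t)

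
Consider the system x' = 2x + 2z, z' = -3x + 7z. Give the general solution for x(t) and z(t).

Coefficient matrix A = [[2, 2], [-3, 7]].
Characteristic polynomial det(A - λI) = λ^2 - 9λ + 20 = 0.
Eigenvalues λ = 5, 4.
For λ=5: (A-λI) row 1 is [-3, 2], so an eigenvector is (2, 3).
For λ=4: (A-λI) row 1 is [-2, 2], so an eigenvector is (1, 1).
General solution: K_1e^(5t)(2,3) + K_2e^(4t)(1,1).

x(t) = 2K_1e^(5t) + K_2e^(4t), z(t) = 3K_1e^(5t) + K_2e^(4t)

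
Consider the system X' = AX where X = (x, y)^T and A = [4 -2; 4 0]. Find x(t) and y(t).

x(t) = C_1e^(2t)sin(2t) - C_2e^(2t)cos(2t), y(t) = C_1e^(2t)sin(2t) - C_1e^(2t)cos(2t) - C_2e^(2t)sin(2t) - C_2e^(2t)cos(2t)

Coefficient matrix A = [[4, -2], [4, 0]].
Characteristic polynomial det(A - λI) = λ^2 - 4λ + 8 = 0.
Eigenvalues λ = 2 ± 2i (complex conjugate pair).
For λ=2+2i: an eigenvector is (0,-1) - i(1,1) = (0 - i, -1 - i).
A real fundamental pair from Re and Im of e^((2+2i)t)v: X_1 = e^(2t)(cos(2t)·(0,-1) + sin(2t)·(1,1)), X_2 = e^(2t)(sin(2t)·(0,-1) - cos(2t)·(1,1)).
General solution: C_1X_1 + C_2X_2.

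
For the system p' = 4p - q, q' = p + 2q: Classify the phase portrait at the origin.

unstable improper node

A = [[4,-1],[1,2]]; det(A-λI) = λ^2 - 6λ + 9.
repeated λ = 3 with a single eigenvector.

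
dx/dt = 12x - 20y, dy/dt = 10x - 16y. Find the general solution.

Coefficient matrix A = [[12, -20], [10, -16]].
Characteristic polynomial det(A - λI) = λ^2 + 4λ + 8 = 0.
Eigenvalues λ = -2 ± 2i (complex conjugate pair).
For λ=-2+2i: an eigenvector is (1,1) - i(-3,-2) = (1 + 3i, 1 + 2i).
A real fundamental pair from Re and Im of e^((-2+2i)t)v: X_1 = e^(-2t)(cos(2t)·(1,1) + sin(2t)·(-3,-2)), X_2 = e^(-2t)(sin(2t)·(1,1) - cos(2t)·(-3,-2)).
General solution: c_1X_1 + c_2X_2.

x(t) = -3c_1e^(-2t)sin(2t) + c_1e^(-2t)cos(2t) + c_2e^(-2t)sin(2t) + 3c_2e^(-2t)cos(2t), y(t) = -2c_1e^(-2t)sin(2t) + c_1e^(-2t)cos(2t) + c_2e^(-2t)sin(2t) + 2c_2e^(-2t)cos(2t)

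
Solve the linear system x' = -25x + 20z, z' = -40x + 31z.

Coefficient matrix A = [[-25, 20], [-40, 31]].
Characteristic polynomial det(A - λI) = λ^2 - 6λ + 25 = 0.
Eigenvalues λ = 3 ± 4i (complex conjugate pair).
For λ=3+4i: an eigenvector is (-2,-3) - i(-1,-1) = (-2 + i, -3 + i).
A real fundamental pair from Re and Im of e^((3+4i)t)v: X_1 = e^(3t)(cos(4t)·(-2,-3) + sin(4t)·(-1,-1)), X_2 = e^(3t)(sin(4t)·(-2,-3) - cos(4t)·(-1,-1)).
General solution: c_1X_1 + c_2X_2.

x(t) = -c_1e^(3t)sin(4t) - 2c_1e^(3t)cos(4t) - 2c_2e^(3t)sin(4t) + c_2e^(3t)cos(4t), z(t) = -c_1e^(3t)sin(4t) - 3c_1e^(3t)cos(4t) - 3c_2e^(3t)sin(4t) + c_2e^(3t)cos(4t)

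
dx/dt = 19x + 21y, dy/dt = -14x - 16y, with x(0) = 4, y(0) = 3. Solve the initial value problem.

x(t) = 21e^(5t) - 17e^(-2t), y(t) = -14e^(5t) + 17e^(-2t)

Coefficient matrix A = [[19, 21], [-14, -16]].
Characteristic polynomial det(A - λI) = λ^2 - 3λ - 10 = 0.
Eigenvalues λ = -2, 5.
For λ=-2: (A-λI) row 1 is [21, 21], so an eigenvector is (1, -1).
For λ=5: (A-λI) row 1 is [14, 21], so an eigenvector is (3, -2).
General solution: C_1e^(-2t)(1,-1) + C_2e^(5t)(3,-2).
Applying x(0)=4, y(0)=3 gives C_1=-17, C_2=7.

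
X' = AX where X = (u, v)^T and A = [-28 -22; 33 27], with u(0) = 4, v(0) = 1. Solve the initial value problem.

Coefficient matrix A = [[-28, -22], [33, 27]].
Characteristic polynomial det(A - λI) = λ^2 + λ - 30 = 0.
Eigenvalues λ = -6, 5.
For λ=-6: (A-λI) row 1 is [-22, -22], so an eigenvector is (-1, 1).
For λ=5: (A-λI) row 1 is [-33, -22], so an eigenvector is (2, -3).
General solution: K_1e^(-6t)(-1,1) + K_2e^(5t)(2,-3).
Applying u(0)=4, v(0)=1 gives K_1=-14, K_2=-5.

u(t) = -10e^(5t) + 14e^(-6t), v(t) = 15e^(5t) - 14e^(-6t)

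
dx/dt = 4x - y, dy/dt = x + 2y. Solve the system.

x(t) = C_1e^(3t) + C_2te^(3t) + 3C_2e^(3t), y(t) = C_1e^(3t) + C_2te^(3t) + 2C_2e^(3t)

Coefficient matrix A = [[4, -1], [1, 2]].
Characteristic polynomial det(A - λI) = λ^2 - 6λ + 9 = 0.
Single eigenvalue λ = 3 with algebraic multiplicity 2.
Eigenvector v = (1,1); generalized eigenvector w with (A-λI)w=v is (3,2).
General solution: e^(3t)[C_1·v + C_2·(t·v + w)].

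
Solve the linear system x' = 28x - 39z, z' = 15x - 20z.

x(t) = -2K_1e^(4t)sin(3t) + 3K_1e^(4t)cos(3t) + 3K_2e^(4t)sin(3t) + 2K_2e^(4t)cos(3t), z(t) = -K_1e^(4t)sin(3t) + 2K_1e^(4t)cos(3t) + 2K_2e^(4t)sin(3t) + K_2e^(4t)cos(3t)

Coefficient matrix A = [[28, -39], [15, -20]].
Characteristic polynomial det(A - λI) = λ^2 - 8λ + 25 = 0.
Eigenvalues λ = 4 ± 3i (complex conjugate pair).
For λ=4+3i: an eigenvector is (3,2) - i(-2,-1) = (3 + 2i, 2 + i).
A real fundamental pair from Re and Im of e^((4+3i)t)v: X_1 = e^(4t)(cos(3t)·(3,2) + sin(3t)·(-2,-1)), X_2 = e^(4t)(sin(3t)·(3,2) - cos(3t)·(-2,-1)).
General solution: K_1X_1 + K_2X_2.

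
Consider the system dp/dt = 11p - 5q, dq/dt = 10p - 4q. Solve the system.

Coefficient matrix A = [[11, -5], [10, -4]].
Characteristic polynomial det(A - λI) = λ^2 - 7λ + 6 = 0.
Eigenvalues λ = 1, 6.
For λ=1: (A-λI) row 1 is [10, -5], so an eigenvector is (-1, -2).
For λ=6: (A-λI) row 1 is [5, -5], so an eigenvector is (-1, -1).
General solution: C_1e^(t)(-1,-2) + C_2e^(6t)(-1,-1).

p(t) = -C_1e^(t) - C_2e^(6t), q(t) = -2C_1e^(t) - C_2e^(6t)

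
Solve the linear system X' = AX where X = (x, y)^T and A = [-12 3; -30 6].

x(t) = C_1e^(-3t)cos(3t) + C_2e^(-3t)sin(3t), y(t) = -C_1e^(-3t)sin(3t) + 3C_1e^(-3t)cos(3t) + 3C_2e^(-3t)sin(3t) + C_2e^(-3t)cos(3t)

Coefficient matrix A = [[-12, 3], [-30, 6]].
Characteristic polynomial det(A - λI) = λ^2 + 6λ + 18 = 0.
Eigenvalues λ = -3 ± 3i (complex conjugate pair).
For λ=-3+3i: an eigenvector is (1,3) - i(0,-1) = (1, 3 + i).
A real fundamental pair from Re and Im of e^((-3+3i)t)v: X_1 = e^(-3t)(cos(3t)·(1,3) + sin(3t)·(0,-1)), X_2 = e^(-3t)(sin(3t)·(1,3) - cos(3t)·(0,-1)).
General solution: C_1X_1 + C_2X_2.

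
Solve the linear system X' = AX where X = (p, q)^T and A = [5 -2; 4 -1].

p(t) = c_1e^(t) - c_2e^(3t), q(t) = 2c_1e^(t) - c_2e^(3t)

Coefficient matrix A = [[5, -2], [4, -1]].
Characteristic polynomial det(A - λI) = λ^2 - 4λ + 3 = 0.
Eigenvalues λ = 1, 3.
For λ=1: (A-λI) row 1 is [4, -2], so an eigenvector is (1, 2).
For λ=3: (A-λI) row 1 is [2, -2], so an eigenvector is (-1, -1).
General solution: c_1e^(t)(1,2) + c_2e^(3t)(-1,-1).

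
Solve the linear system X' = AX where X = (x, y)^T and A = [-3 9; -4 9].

x(t) = 3C_1e^(3t) + 3C_2te^(3t) - 2C_2e^(3t), y(t) = 2C_1e^(3t) + 2C_2te^(3t) - C_2e^(3t)

Coefficient matrix A = [[-3, 9], [-4, 9]].
Characteristic polynomial det(A - λI) = λ^2 - 6λ + 9 = 0.
Single eigenvalue λ = 3 with algebraic multiplicity 2.
Eigenvector v = (3,2); generalized eigenvector w with (A-λI)w=v is (-2,-1).
General solution: e^(3t)[C_1·v + C_2·(t·v + w)].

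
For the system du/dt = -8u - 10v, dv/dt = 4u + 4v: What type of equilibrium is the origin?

A = [[-8,-10],[4,4]]; det(A-λI) = λ^2 + 4λ + 8.
λ = -2 ± 2i: negative real part.

stable spiral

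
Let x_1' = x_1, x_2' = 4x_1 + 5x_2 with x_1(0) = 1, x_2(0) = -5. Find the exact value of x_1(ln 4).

4

A = [[1,0],[4,5]]; eigenvalues λ = 5, 1.
Eigenvectors: (0,-1) for λ=5, (-1,1) for λ=1.
From the initial condition, c_1 = 4, c_2 = -1.
x_1(ln 4) = (4)(4^5)(0) + (-1)(4^1)(-1) = 4.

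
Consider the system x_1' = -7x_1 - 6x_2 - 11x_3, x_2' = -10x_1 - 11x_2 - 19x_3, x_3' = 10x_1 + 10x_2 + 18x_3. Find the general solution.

Coefficient matrix A = [[-7, -6, -11], [-10, -11, -19], [10, 10, 18]].
det(A - λI) = 0 gives eigenvalues λ = -2, 3, -1.
For λ=-2: eigenvector (1,1,-1).
For λ=3: eigenvector (-1,-2,2).
For λ=-1: eigenvector (1,-1,0).
General solution: C_1e^(-2t)(1,1,-1) + C_2e^(3t)(-1,-2,2) + C_3e^(-t)(1,-1,0).

x_1(t) = C_1e^(-2t) - C_2e^(3t) + C_3e^(-t), x_2(t) = C_1e^(-2t) - 2C_2e^(3t) - C_3e^(-t), x_3(t) = -C_1e^(-2t) + 2C_2e^(3t)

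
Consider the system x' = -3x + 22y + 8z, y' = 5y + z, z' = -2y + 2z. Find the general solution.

x(t) = K_1e^(-3t) + K_2e^(3t) + 2K_3e^(4t), y(t) = K_2e^(3t) + K_3e^(4t), z(t) = -2K_2e^(3t) - K_3e^(4t)

Coefficient matrix A = [[-3, 22, 8], [0, 5, 1], [0, -2, 2]].
det(A - λI) = 0 gives eigenvalues λ = -3, 3, 4.
For λ=-3: eigenvector (1,0,0).
For λ=3: eigenvector (1,1,-2).
For λ=4: eigenvector (2,1,-1).
General solution: K_1e^(-3t)(1,0,0) + K_2e^(3t)(1,1,-2) + K_3e^(4t)(2,1,-1).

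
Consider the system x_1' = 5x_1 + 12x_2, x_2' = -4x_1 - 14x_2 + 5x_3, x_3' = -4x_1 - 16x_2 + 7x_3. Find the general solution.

x_1(t) = -3K_1e^(-3t) - 4K_2e^(2t) - 2K_3e^(-t), x_2(t) = 2K_1e^(-3t) + K_2e^(2t) + K_3e^(-t), x_3(t) = 2K_1e^(-3t) + K_3e^(-t)

Coefficient matrix A = [[5, 12, 0], [-4, -14, 5], [-4, -16, 7]].
det(A - λI) = 0 gives eigenvalues λ = -3, 2, -1.
For λ=-3: eigenvector (-3,2,2).
For λ=2: eigenvector (-4,1,0).
For λ=-1: eigenvector (-2,1,1).
General solution: K_1e^(-3t)(-3,2,2) + K_2e^(2t)(-4,1,0) + K_3e^(-t)(-2,1,1).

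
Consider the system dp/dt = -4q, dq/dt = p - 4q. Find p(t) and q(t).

p(t) = -2C_1e^(-2t) - 2C_2te^(-2t) + C_2e^(-2t), q(t) = -C_1e^(-2t) - C_2te^(-2t) + C_2e^(-2t)

Coefficient matrix A = [[0, -4], [1, -4]].
Characteristic polynomial det(A - λI) = λ^2 + 4λ + 4 = 0.
Single eigenvalue λ = -2 with algebraic multiplicity 2.
Eigenvector v = (-2,-1); generalized eigenvector w with (A-λI)w=v is (1,1).
General solution: e^(-2t)[C_1·v + C_2·(t·v + w)].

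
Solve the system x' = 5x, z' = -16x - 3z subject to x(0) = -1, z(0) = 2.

x(t) = -e^(5t), z(t) = 2e^(5t)

Coefficient matrix A = [[5, 0], [-16, -3]].
Characteristic polynomial det(A - λI) = λ^2 - 2λ - 15 = 0.
Eigenvalues λ = 5, -3.
For λ=5: (A-λI) row 2 is [-16, -8], so an eigenvector is (-1, 2).
For λ=-3: (A-λI) row 1 is [8, 0], so an eigenvector is (0, -1).
General solution: c_1e^(5t)(-1,2) + c_2e^(-3t)(0,-1).
Applying x(0)=-1, z(0)=2 gives c_1=1, c_2=0.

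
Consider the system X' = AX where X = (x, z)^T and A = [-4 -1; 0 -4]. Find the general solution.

Coefficient matrix A = [[-4, -1], [0, -4]].
Characteristic polynomial det(A - λI) = λ^2 + 8λ + 16 = 0.
Single eigenvalue λ = -4 with algebraic multiplicity 2.
Eigenvector v = (-1,0); generalized eigenvector w with (A-λI)w=v is (-3,1).
General solution: e^(-4t)[C_1·v + C_2·(t·v + w)].

x(t) = -C_1e^(-4t) - C_2te^(-4t) - 3C_2e^(-4t), z(t) = C_2e^(-4t)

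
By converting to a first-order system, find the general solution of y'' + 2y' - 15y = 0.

Let x_1 = y, x_2 = y'. Then x_1' = x_2 and x_2' = 15x_1 - 2x_2.
A = [[0,1],[15,-2]]; det(A-λI) = λ^2 + 2λ - 15.
Eigenvalues λ = -5, 3 with eigenvectors (1,-5), (1,3).

y(t) = K_1e^(-5t) + K_2e^(3t)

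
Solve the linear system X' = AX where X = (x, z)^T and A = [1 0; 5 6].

x(t) = -c_2e^(t), z(t) = c_1e^(6t) + c_2e^(t)

Coefficient matrix A = [[1, 0], [5, 6]].
Characteristic polynomial det(A - λI) = λ^2 - 7λ + 6 = 0.
Eigenvalues λ = 6, 1.
For λ=6: (A-λI) row 1 is [-5, 0], so an eigenvector is (0, 1).
For λ=1: (A-λI) row 2 is [5, 5], so an eigenvector is (-1, 1).
General solution: c_1e^(6t)(0,1) + c_2e^(t)(-1,1).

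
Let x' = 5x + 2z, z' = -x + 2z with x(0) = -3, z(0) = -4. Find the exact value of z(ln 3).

270

A = [[5,2],[-1,2]]; eigenvalues λ = 4, 3.
Eigenvectors: (2,-1) for λ=4, (1,-1) for λ=3.
From the initial condition, c_1 = -7, c_2 = 11.
z(ln 3) = (-7)(3^4)(-1) + (11)(3^3)(-1) = 270.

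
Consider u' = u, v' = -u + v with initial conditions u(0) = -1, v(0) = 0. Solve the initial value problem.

Coefficient matrix A = [[1, 0], [-1, 1]].
Characteristic polynomial det(A - λI) = λ^2 - 2λ + 1 = 0.
Single eigenvalue λ = 1 with algebraic multiplicity 2.
Eigenvector v = (0,-1); generalized eigenvector w with (A-λI)w=v is (1,3).
General solution: e^(t)[C_1·v + C_2·(t·v + w)].
Applying u(0)=-1, v(0)=0 gives C_1=-3, C_2=-1.

u(t) = -e^(t), v(t) = te^(t)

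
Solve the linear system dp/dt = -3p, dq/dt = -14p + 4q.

p(t) = -K_2e^(-3t), q(t) = K_1e^(4t) - 2K_2e^(-3t)

Coefficient matrix A = [[-3, 0], [-14, 4]].
Characteristic polynomial det(A - λI) = λ^2 - λ - 12 = 0.
Eigenvalues λ = 4, -3.
For λ=4: (A-λI) row 1 is [-7, 0], so an eigenvector is (0, 1).
For λ=-3: (A-λI) row 2 is [-14, 7], so an eigenvector is (-1, -2).
General solution: K_1e^(4t)(0,1) + K_2e^(-3t)(-1,-2).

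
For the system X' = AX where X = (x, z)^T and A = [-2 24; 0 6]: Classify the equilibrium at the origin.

A = [[-2,24],[0,6]]; det(A-λI) = λ^2 - 4λ - 12.
λ = -2, 6: opposite signs.

saddle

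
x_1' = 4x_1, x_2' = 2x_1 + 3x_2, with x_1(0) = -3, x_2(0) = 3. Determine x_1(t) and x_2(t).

x_1(t) = -3e^(4t), x_2(t) = -6e^(4t) + 9e^(3t)

Coefficient matrix A = [[4, 0], [2, 3]].
Characteristic polynomial det(A - λI) = λ^2 - 7λ + 12 = 0.
Eigenvalues λ = 3, 4.
For λ=3: (A-λI) row 1 is [1, 0], so an eigenvector is (0, -1).
For λ=4: (A-λI) row 2 is [2, -1], so an eigenvector is (-1, -2).
General solution: K_1e^(3t)(0,-1) + K_2e^(4t)(-1,-2).
Applying x_1(0)=-3, x_2(0)=3 gives K_1=-9, K_2=3.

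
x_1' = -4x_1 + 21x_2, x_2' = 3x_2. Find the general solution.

x_1(t) = C_1e^(-4t) - 3C_2e^(3t), x_2(t) = -C_2e^(3t)

Coefficient matrix A = [[-4, 21], [0, 3]].
Characteristic polynomial det(A - λI) = λ^2 + λ - 12 = 0.
Eigenvalues λ = -4, 3.
For λ=-4: (A-λI) row 1 is [0, 21], so an eigenvector is (1, 0).
For λ=3: (A-λI) row 1 is [-7, 21], so an eigenvector is (-3, -1).
General solution: C_1e^(-4t)(1,0) + C_2e^(3t)(-3,-1).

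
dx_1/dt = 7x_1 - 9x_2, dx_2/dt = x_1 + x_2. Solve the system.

x_1(t) = 3K_1e^(4t) + 3K_2te^(4t) - 2K_2e^(4t), x_2(t) = K_1e^(4t) + K_2te^(4t) - K_2e^(4t)

Coefficient matrix A = [[7, -9], [1, 1]].
Characteristic polynomial det(A - λI) = λ^2 - 8λ + 16 = 0.
Single eigenvalue λ = 4 with algebraic multiplicity 2.
Eigenvector v = (3,1); generalized eigenvector w with (A-λI)w=v is (-2,-1).
General solution: e^(4t)[K_1·v + K_2·(t·v + w)].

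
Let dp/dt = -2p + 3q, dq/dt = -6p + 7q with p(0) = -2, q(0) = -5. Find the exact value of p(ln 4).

A = [[-2,3],[-6,7]]; eigenvalues λ = 1, 4.
Eigenvectors: (1,1) for λ=1, (-1,-2) for λ=4.
From the initial condition, c_1 = 1, c_2 = 3.
p(ln 4) = (1)(4^1)(1) + (3)(4^4)(-1) = -764.

-764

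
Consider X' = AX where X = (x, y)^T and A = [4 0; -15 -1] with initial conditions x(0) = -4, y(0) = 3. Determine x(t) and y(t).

x(t) = -4e^(4t), y(t) = 12e^(4t) - 9e^(-t)

Coefficient matrix A = [[4, 0], [-15, -1]].
Characteristic polynomial det(A - λI) = λ^2 - 3λ - 4 = 0.
Eigenvalues λ = 4, -1.
For λ=4: (A-λI) row 2 is [-15, -5], so an eigenvector is (1, -3).
For λ=-1: (A-λI) row 1 is [5, 0], so an eigenvector is (0, 1).
General solution: c_1e^(4t)(1,-3) + c_2e^(-t)(0,1).
Applying x(0)=-4, y(0)=3 gives c_1=-4, c_2=-9.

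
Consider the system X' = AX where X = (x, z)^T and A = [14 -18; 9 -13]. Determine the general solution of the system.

x(t) = c_1e^(-4t) + 2c_2e^(5t), z(t) = c_1e^(-4t) + c_2e^(5t)

Coefficient matrix A = [[14, -18], [9, -13]].
Characteristic polynomial det(A - λI) = λ^2 - λ - 20 = 0.
Eigenvalues λ = -4, 5.
For λ=-4: (A-λI) row 1 is [18, -18], so an eigenvector is (1, 1).
For λ=5: (A-λI) row 1 is [9, -18], so an eigenvector is (2, 1).
General solution: c_1e^(-4t)(1,1) + c_2e^(5t)(2,1).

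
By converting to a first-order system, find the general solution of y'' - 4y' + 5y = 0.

y(t) = c_1e^(2t)cos(t) + c_2e^(2t)sin(t)

Let x_1 = y, x_2 = y'. Then x_1' = x_2 and x_2' = -5x_1 + 4x_2.
A = [[0,1],[-5,4]]; det(A-λI) = λ^2 - 4λ + 5.
Eigenvalues λ = 2 ± i.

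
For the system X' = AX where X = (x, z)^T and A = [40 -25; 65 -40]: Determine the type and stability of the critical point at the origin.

A = [[40,-25],[65,-40]]; det(A-λI) = λ^2 + 25.
λ = 0 ± 5i: zero real part.

center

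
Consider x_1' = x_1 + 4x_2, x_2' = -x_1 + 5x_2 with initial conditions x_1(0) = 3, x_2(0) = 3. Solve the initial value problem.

x_1(t) = 6te^(3t) + 3e^(3t), x_2(t) = 3te^(3t) + 3e^(3t)

Coefficient matrix A = [[1, 4], [-1, 5]].
Characteristic polynomial det(A - λI) = λ^2 - 6λ + 9 = 0.
Single eigenvalue λ = 3 with algebraic multiplicity 2.
Eigenvector v = (2,1); generalized eigenvector w with (A-λI)w=v is (1,1).
General solution: e^(3t)[c_1·v + c_2·(t·v + w)].
Applying x_1(0)=3, x_2(0)=3 gives c_1=0, c_2=3.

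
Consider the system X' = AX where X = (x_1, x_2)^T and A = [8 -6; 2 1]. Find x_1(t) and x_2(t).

Coefficient matrix A = [[8, -6], [2, 1]].
Characteristic polynomial det(A - λI) = λ^2 - 9λ + 20 = 0.
Eigenvalues λ = 5, 4.
For λ=5: (A-λI) row 1 is [3, -6], so an eigenvector is (-2, -1).
For λ=4: (A-λI) row 1 is [4, -6], so an eigenvector is (3, 2).
General solution: c_1e^(5t)(-2,-1) + c_2e^(4t)(3,2).

x_1(t) = -2c_1e^(5t) + 3c_2e^(4t), x_2(t) = -c_1e^(5t) + 2c_2e^(4t)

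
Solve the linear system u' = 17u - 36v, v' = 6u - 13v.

Coefficient matrix A = [[17, -36], [6, -13]].
Characteristic polynomial det(A - λI) = λ^2 - 4λ - 5 = 0.
Eigenvalues λ = 5, -1.
For λ=5: (A-λI) row 1 is [12, -36], so an eigenvector is (3, 1).
For λ=-1: (A-λI) row 1 is [18, -36], so an eigenvector is (2, 1).
General solution: c_1e^(5t)(3,1) + c_2e^(-t)(2,1).

u(t) = 3c_1e^(5t) + 2c_2e^(-t), v(t) = c_1e^(5t) + c_2e^(-t)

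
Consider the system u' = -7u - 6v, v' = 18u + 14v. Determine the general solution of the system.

Coefficient matrix A = [[-7, -6], [18, 14]].
Characteristic polynomial det(A - λI) = λ^2 - 7λ + 10 = 0.
Eigenvalues λ = 5, 2.
For λ=5: (A-λI) row 1 is [-12, -6], so an eigenvector is (1, -2).
For λ=2: (A-λI) row 1 is [-9, -6], so an eigenvector is (-2, 3).
General solution: K_1e^(5t)(1,-2) + K_2e^(2t)(-2,3).

u(t) = K_1e^(5t) - 2K_2e^(2t), v(t) = -2K_1e^(5t) + 3K_2e^(2t)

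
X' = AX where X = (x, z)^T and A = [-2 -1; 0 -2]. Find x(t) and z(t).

x(t) = -K_1e^(-2t) - K_2te^(-2t) + K_2e^(-2t), z(t) = K_2e^(-2t)

Coefficient matrix A = [[-2, -1], [0, -2]].
Characteristic polynomial det(A - λI) = λ^2 + 4λ + 4 = 0.
Single eigenvalue λ = -2 with algebraic multiplicity 2.
Eigenvector v = (-1,0); generalized eigenvector w with (A-λI)w=v is (1,1).
General solution: e^(-2t)[K_1·v + K_2·(t·v + w)].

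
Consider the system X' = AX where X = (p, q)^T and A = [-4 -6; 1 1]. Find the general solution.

p(t) = -2K_1e^(-t) - 3K_2e^(-2t), q(t) = K_1e^(-t) + K_2e^(-2t)

Coefficient matrix A = [[-4, -6], [1, 1]].
Characteristic polynomial det(A - λI) = λ^2 + 3λ + 2 = 0.
Eigenvalues λ = -1, -2.
For λ=-1: (A-λI) row 1 is [-3, -6], so an eigenvector is (-2, 1).
For λ=-2: (A-λI) row 1 is [-2, -6], so an eigenvector is (-3, 1).
General solution: K_1e^(-t)(-2,1) + K_2e^(-2t)(-3,1).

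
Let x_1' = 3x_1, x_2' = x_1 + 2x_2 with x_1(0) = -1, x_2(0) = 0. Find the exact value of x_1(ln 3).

-27

A = [[3,0],[1,2]]; eigenvalues λ = 2, 3.
Eigenvectors: (0,-1) for λ=2, (1,1) for λ=3.
From the initial condition, c_1 = -1, c_2 = -1.
x_1(ln 3) = (-1)(3^2)(0) + (-1)(3^3)(1) = -27.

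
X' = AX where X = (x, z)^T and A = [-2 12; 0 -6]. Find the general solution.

Coefficient matrix A = [[-2, 12], [0, -6]].
Characteristic polynomial det(A - λI) = λ^2 + 8λ + 12 = 0.
Eigenvalues λ = -2, -6.
For λ=-2: (A-λI) row 1 is [0, 12], so an eigenvector is (-1, 0).
For λ=-6: (A-λI) row 1 is [4, 12], so an eigenvector is (-3, 1).
General solution: c_1e^(-2t)(-1,0) + c_2e^(-6t)(-3,1).

x(t) = -c_1e^(-2t) - 3c_2e^(-6t), z(t) = c_2e^(-6t)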